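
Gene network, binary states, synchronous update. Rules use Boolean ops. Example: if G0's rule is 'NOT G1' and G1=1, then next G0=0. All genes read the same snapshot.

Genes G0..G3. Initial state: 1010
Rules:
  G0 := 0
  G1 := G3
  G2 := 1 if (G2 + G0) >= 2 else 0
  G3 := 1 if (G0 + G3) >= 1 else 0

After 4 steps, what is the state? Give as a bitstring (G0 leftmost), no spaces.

Step 1: G0=0(const) G1=G3=0 G2=(1+1>=2)=1 G3=(1+0>=1)=1 -> 0011
Step 2: G0=0(const) G1=G3=1 G2=(1+0>=2)=0 G3=(0+1>=1)=1 -> 0101
Step 3: G0=0(const) G1=G3=1 G2=(0+0>=2)=0 G3=(0+1>=1)=1 -> 0101
Step 4: G0=0(const) G1=G3=1 G2=(0+0>=2)=0 G3=(0+1>=1)=1 -> 0101

0101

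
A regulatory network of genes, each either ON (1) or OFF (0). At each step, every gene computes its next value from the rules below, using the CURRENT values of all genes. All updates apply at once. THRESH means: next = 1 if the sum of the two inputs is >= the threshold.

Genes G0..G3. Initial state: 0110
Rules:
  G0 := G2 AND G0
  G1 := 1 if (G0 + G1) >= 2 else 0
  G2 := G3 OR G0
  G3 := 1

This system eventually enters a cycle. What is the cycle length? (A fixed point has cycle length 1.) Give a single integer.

Step 0: 0110
Step 1: G0=G2&G0=1&0=0 G1=(0+1>=2)=0 G2=G3|G0=0|0=0 G3=1(const) -> 0001
Step 2: G0=G2&G0=0&0=0 G1=(0+0>=2)=0 G2=G3|G0=1|0=1 G3=1(const) -> 0011
Step 3: G0=G2&G0=1&0=0 G1=(0+0>=2)=0 G2=G3|G0=1|0=1 G3=1(const) -> 0011
State from step 3 equals state from step 2 -> cycle length 1

Answer: 1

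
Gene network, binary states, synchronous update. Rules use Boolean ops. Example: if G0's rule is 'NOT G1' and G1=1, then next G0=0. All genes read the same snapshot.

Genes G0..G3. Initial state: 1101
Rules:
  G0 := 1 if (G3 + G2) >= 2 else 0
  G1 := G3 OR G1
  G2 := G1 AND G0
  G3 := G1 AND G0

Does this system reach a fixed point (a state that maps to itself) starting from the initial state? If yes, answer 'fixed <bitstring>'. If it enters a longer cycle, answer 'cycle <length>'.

Answer: cycle 2

Derivation:
Step 0: 1101
Step 1: G0=(1+0>=2)=0 G1=G3|G1=1|1=1 G2=G1&G0=1&1=1 G3=G1&G0=1&1=1 -> 0111
Step 2: G0=(1+1>=2)=1 G1=G3|G1=1|1=1 G2=G1&G0=1&0=0 G3=G1&G0=1&0=0 -> 1100
Step 3: G0=(0+0>=2)=0 G1=G3|G1=0|1=1 G2=G1&G0=1&1=1 G3=G1&G0=1&1=1 -> 0111
Cycle of length 2 starting at step 1 -> no fixed point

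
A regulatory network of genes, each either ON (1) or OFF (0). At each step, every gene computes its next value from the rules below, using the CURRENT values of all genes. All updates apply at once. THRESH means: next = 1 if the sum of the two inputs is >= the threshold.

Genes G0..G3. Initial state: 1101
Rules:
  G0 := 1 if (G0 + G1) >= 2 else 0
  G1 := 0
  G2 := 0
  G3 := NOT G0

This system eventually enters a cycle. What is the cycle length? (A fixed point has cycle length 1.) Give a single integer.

Answer: 1

Derivation:
Step 0: 1101
Step 1: G0=(1+1>=2)=1 G1=0(const) G2=0(const) G3=NOT G0=NOT 1=0 -> 1000
Step 2: G0=(1+0>=2)=0 G1=0(const) G2=0(const) G3=NOT G0=NOT 1=0 -> 0000
Step 3: G0=(0+0>=2)=0 G1=0(const) G2=0(const) G3=NOT G0=NOT 0=1 -> 0001
Step 4: G0=(0+0>=2)=0 G1=0(const) G2=0(const) G3=NOT G0=NOT 0=1 -> 0001
State from step 4 equals state from step 3 -> cycle length 1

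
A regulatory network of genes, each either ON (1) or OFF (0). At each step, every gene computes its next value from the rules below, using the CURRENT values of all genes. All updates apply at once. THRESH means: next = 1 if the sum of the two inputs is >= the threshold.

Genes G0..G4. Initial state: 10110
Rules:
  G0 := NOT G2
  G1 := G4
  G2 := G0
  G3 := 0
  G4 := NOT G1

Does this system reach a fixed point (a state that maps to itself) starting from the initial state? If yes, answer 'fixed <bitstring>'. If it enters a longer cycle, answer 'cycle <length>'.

Step 0: 10110
Step 1: G0=NOT G2=NOT 1=0 G1=G4=0 G2=G0=1 G3=0(const) G4=NOT G1=NOT 0=1 -> 00101
Step 2: G0=NOT G2=NOT 1=0 G1=G4=1 G2=G0=0 G3=0(const) G4=NOT G1=NOT 0=1 -> 01001
Step 3: G0=NOT G2=NOT 0=1 G1=G4=1 G2=G0=0 G3=0(const) G4=NOT G1=NOT 1=0 -> 11000
Step 4: G0=NOT G2=NOT 0=1 G1=G4=0 G2=G0=1 G3=0(const) G4=NOT G1=NOT 1=0 -> 10100
Step 5: G0=NOT G2=NOT 1=0 G1=G4=0 G2=G0=1 G3=0(const) G4=NOT G1=NOT 0=1 -> 00101
Cycle of length 4 starting at step 1 -> no fixed point

Answer: cycle 4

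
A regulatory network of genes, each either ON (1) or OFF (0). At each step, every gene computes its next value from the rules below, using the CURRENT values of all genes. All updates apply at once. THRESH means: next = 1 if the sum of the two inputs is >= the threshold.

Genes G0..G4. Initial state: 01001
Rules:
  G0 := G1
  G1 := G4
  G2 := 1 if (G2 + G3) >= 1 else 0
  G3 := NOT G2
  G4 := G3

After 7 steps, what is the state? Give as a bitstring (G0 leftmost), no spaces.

Step 1: G0=G1=1 G1=G4=1 G2=(0+0>=1)=0 G3=NOT G2=NOT 0=1 G4=G3=0 -> 11010
Step 2: G0=G1=1 G1=G4=0 G2=(0+1>=1)=1 G3=NOT G2=NOT 0=1 G4=G3=1 -> 10111
Step 3: G0=G1=0 G1=G4=1 G2=(1+1>=1)=1 G3=NOT G2=NOT 1=0 G4=G3=1 -> 01101
Step 4: G0=G1=1 G1=G4=1 G2=(1+0>=1)=1 G3=NOT G2=NOT 1=0 G4=G3=0 -> 11100
Step 5: G0=G1=1 G1=G4=0 G2=(1+0>=1)=1 G3=NOT G2=NOT 1=0 G4=G3=0 -> 10100
Step 6: G0=G1=0 G1=G4=0 G2=(1+0>=1)=1 G3=NOT G2=NOT 1=0 G4=G3=0 -> 00100
Step 7: G0=G1=0 G1=G4=0 G2=(1+0>=1)=1 G3=NOT G2=NOT 1=0 G4=G3=0 -> 00100

00100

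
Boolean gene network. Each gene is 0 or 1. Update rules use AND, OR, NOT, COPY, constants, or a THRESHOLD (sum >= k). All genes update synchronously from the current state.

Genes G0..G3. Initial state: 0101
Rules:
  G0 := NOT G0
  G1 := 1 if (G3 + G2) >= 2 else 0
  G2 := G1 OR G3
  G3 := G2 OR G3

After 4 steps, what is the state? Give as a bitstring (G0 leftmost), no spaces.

Step 1: G0=NOT G0=NOT 0=1 G1=(1+0>=2)=0 G2=G1|G3=1|1=1 G3=G2|G3=0|1=1 -> 1011
Step 2: G0=NOT G0=NOT 1=0 G1=(1+1>=2)=1 G2=G1|G3=0|1=1 G3=G2|G3=1|1=1 -> 0111
Step 3: G0=NOT G0=NOT 0=1 G1=(1+1>=2)=1 G2=G1|G3=1|1=1 G3=G2|G3=1|1=1 -> 1111
Step 4: G0=NOT G0=NOT 1=0 G1=(1+1>=2)=1 G2=G1|G3=1|1=1 G3=G2|G3=1|1=1 -> 0111

0111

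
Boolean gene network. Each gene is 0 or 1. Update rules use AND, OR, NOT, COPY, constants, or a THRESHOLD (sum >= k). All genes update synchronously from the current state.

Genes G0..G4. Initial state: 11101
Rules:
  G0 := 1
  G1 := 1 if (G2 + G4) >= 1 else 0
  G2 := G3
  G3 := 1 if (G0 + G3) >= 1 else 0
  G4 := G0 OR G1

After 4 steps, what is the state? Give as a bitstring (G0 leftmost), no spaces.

Step 1: G0=1(const) G1=(1+1>=1)=1 G2=G3=0 G3=(1+0>=1)=1 G4=G0|G1=1|1=1 -> 11011
Step 2: G0=1(const) G1=(0+1>=1)=1 G2=G3=1 G3=(1+1>=1)=1 G4=G0|G1=1|1=1 -> 11111
Step 3: G0=1(const) G1=(1+1>=1)=1 G2=G3=1 G3=(1+1>=1)=1 G4=G0|G1=1|1=1 -> 11111
Step 4: G0=1(const) G1=(1+1>=1)=1 G2=G3=1 G3=(1+1>=1)=1 G4=G0|G1=1|1=1 -> 11111

11111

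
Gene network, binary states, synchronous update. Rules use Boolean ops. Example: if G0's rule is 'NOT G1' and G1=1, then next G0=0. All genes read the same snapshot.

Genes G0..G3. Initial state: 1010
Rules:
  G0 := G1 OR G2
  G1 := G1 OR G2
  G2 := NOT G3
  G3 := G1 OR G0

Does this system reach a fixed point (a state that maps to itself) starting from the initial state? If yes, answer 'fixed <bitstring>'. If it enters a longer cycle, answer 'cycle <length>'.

Step 0: 1010
Step 1: G0=G1|G2=0|1=1 G1=G1|G2=0|1=1 G2=NOT G3=NOT 0=1 G3=G1|G0=0|1=1 -> 1111
Step 2: G0=G1|G2=1|1=1 G1=G1|G2=1|1=1 G2=NOT G3=NOT 1=0 G3=G1|G0=1|1=1 -> 1101
Step 3: G0=G1|G2=1|0=1 G1=G1|G2=1|0=1 G2=NOT G3=NOT 1=0 G3=G1|G0=1|1=1 -> 1101
Fixed point reached at step 2: 1101

Answer: fixed 1101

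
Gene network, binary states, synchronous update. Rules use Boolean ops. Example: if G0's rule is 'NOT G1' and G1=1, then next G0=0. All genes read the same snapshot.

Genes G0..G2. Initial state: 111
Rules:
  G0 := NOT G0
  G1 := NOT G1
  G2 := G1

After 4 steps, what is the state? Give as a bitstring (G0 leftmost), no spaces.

Step 1: G0=NOT G0=NOT 1=0 G1=NOT G1=NOT 1=0 G2=G1=1 -> 001
Step 2: G0=NOT G0=NOT 0=1 G1=NOT G1=NOT 0=1 G2=G1=0 -> 110
Step 3: G0=NOT G0=NOT 1=0 G1=NOT G1=NOT 1=0 G2=G1=1 -> 001
Step 4: G0=NOT G0=NOT 0=1 G1=NOT G1=NOT 0=1 G2=G1=0 -> 110

110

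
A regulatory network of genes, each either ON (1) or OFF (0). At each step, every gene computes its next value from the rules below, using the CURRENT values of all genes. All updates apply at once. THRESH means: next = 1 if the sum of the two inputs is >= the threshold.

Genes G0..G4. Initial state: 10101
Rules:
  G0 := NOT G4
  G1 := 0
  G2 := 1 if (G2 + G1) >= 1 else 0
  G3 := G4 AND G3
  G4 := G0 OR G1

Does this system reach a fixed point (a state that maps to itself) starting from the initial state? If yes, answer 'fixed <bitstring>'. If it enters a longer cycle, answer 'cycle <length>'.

Step 0: 10101
Step 1: G0=NOT G4=NOT 1=0 G1=0(const) G2=(1+0>=1)=1 G3=G4&G3=1&0=0 G4=G0|G1=1|0=1 -> 00101
Step 2: G0=NOT G4=NOT 1=0 G1=0(const) G2=(1+0>=1)=1 G3=G4&G3=1&0=0 G4=G0|G1=0|0=0 -> 00100
Step 3: G0=NOT G4=NOT 0=1 G1=0(const) G2=(1+0>=1)=1 G3=G4&G3=0&0=0 G4=G0|G1=0|0=0 -> 10100
Step 4: G0=NOT G4=NOT 0=1 G1=0(const) G2=(1+0>=1)=1 G3=G4&G3=0&0=0 G4=G0|G1=1|0=1 -> 10101
Cycle of length 4 starting at step 0 -> no fixed point

Answer: cycle 4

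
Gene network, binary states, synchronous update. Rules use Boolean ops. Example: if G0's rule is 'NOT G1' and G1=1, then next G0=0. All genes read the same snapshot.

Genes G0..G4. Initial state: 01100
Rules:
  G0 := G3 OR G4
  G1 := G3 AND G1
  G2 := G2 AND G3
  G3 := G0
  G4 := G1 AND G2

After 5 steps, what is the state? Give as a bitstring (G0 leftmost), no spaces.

Step 1: G0=G3|G4=0|0=0 G1=G3&G1=0&1=0 G2=G2&G3=1&0=0 G3=G0=0 G4=G1&G2=1&1=1 -> 00001
Step 2: G0=G3|G4=0|1=1 G1=G3&G1=0&0=0 G2=G2&G3=0&0=0 G3=G0=0 G4=G1&G2=0&0=0 -> 10000
Step 3: G0=G3|G4=0|0=0 G1=G3&G1=0&0=0 G2=G2&G3=0&0=0 G3=G0=1 G4=G1&G2=0&0=0 -> 00010
Step 4: G0=G3|G4=1|0=1 G1=G3&G1=1&0=0 G2=G2&G3=0&1=0 G3=G0=0 G4=G1&G2=0&0=0 -> 10000
Step 5: G0=G3|G4=0|0=0 G1=G3&G1=0&0=0 G2=G2&G3=0&0=0 G3=G0=1 G4=G1&G2=0&0=0 -> 00010

00010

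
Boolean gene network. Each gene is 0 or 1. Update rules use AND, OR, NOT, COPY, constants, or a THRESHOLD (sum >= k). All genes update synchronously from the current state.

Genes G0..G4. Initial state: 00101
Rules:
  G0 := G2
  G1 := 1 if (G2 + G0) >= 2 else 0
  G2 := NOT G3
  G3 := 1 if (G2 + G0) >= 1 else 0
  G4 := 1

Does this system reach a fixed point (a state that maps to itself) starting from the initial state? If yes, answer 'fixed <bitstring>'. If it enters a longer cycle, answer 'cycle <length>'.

Answer: cycle 5

Derivation:
Step 0: 00101
Step 1: G0=G2=1 G1=(1+0>=2)=0 G2=NOT G3=NOT 0=1 G3=(1+0>=1)=1 G4=1(const) -> 10111
Step 2: G0=G2=1 G1=(1+1>=2)=1 G2=NOT G3=NOT 1=0 G3=(1+1>=1)=1 G4=1(const) -> 11011
Step 3: G0=G2=0 G1=(0+1>=2)=0 G2=NOT G3=NOT 1=0 G3=(0+1>=1)=1 G4=1(const) -> 00011
Step 4: G0=G2=0 G1=(0+0>=2)=0 G2=NOT G3=NOT 1=0 G3=(0+0>=1)=0 G4=1(const) -> 00001
Step 5: G0=G2=0 G1=(0+0>=2)=0 G2=NOT G3=NOT 0=1 G3=(0+0>=1)=0 G4=1(const) -> 00101
Cycle of length 5 starting at step 0 -> no fixed point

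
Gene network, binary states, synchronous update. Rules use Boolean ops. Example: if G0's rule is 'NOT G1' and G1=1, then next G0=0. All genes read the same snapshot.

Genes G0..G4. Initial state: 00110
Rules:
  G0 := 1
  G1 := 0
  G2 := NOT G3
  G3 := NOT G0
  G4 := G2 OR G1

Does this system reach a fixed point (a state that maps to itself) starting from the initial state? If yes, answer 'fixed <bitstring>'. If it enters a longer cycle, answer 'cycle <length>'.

Step 0: 00110
Step 1: G0=1(const) G1=0(const) G2=NOT G3=NOT 1=0 G3=NOT G0=NOT 0=1 G4=G2|G1=1|0=1 -> 10011
Step 2: G0=1(const) G1=0(const) G2=NOT G3=NOT 1=0 G3=NOT G0=NOT 1=0 G4=G2|G1=0|0=0 -> 10000
Step 3: G0=1(const) G1=0(const) G2=NOT G3=NOT 0=1 G3=NOT G0=NOT 1=0 G4=G2|G1=0|0=0 -> 10100
Step 4: G0=1(const) G1=0(const) G2=NOT G3=NOT 0=1 G3=NOT G0=NOT 1=0 G4=G2|G1=1|0=1 -> 10101
Step 5: G0=1(const) G1=0(const) G2=NOT G3=NOT 0=1 G3=NOT G0=NOT 1=0 G4=G2|G1=1|0=1 -> 10101
Fixed point reached at step 4: 10101

Answer: fixed 10101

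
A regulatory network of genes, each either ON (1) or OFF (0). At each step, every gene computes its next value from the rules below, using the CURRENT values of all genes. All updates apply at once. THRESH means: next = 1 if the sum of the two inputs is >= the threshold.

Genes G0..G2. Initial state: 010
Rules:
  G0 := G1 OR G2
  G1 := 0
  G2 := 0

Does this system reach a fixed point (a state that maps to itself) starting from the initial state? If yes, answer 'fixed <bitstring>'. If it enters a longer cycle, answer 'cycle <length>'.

Step 0: 010
Step 1: G0=G1|G2=1|0=1 G1=0(const) G2=0(const) -> 100
Step 2: G0=G1|G2=0|0=0 G1=0(const) G2=0(const) -> 000
Step 3: G0=G1|G2=0|0=0 G1=0(const) G2=0(const) -> 000
Fixed point reached at step 2: 000

Answer: fixed 000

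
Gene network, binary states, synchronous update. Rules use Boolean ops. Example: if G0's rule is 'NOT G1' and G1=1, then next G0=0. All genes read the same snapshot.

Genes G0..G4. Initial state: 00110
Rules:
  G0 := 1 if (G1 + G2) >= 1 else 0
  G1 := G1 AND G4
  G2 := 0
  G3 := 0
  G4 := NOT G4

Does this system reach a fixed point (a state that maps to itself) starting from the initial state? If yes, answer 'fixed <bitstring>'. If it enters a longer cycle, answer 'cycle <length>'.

Step 0: 00110
Step 1: G0=(0+1>=1)=1 G1=G1&G4=0&0=0 G2=0(const) G3=0(const) G4=NOT G4=NOT 0=1 -> 10001
Step 2: G0=(0+0>=1)=0 G1=G1&G4=0&1=0 G2=0(const) G3=0(const) G4=NOT G4=NOT 1=0 -> 00000
Step 3: G0=(0+0>=1)=0 G1=G1&G4=0&0=0 G2=0(const) G3=0(const) G4=NOT G4=NOT 0=1 -> 00001
Step 4: G0=(0+0>=1)=0 G1=G1&G4=0&1=0 G2=0(const) G3=0(const) G4=NOT G4=NOT 1=0 -> 00000
Cycle of length 2 starting at step 2 -> no fixed point

Answer: cycle 2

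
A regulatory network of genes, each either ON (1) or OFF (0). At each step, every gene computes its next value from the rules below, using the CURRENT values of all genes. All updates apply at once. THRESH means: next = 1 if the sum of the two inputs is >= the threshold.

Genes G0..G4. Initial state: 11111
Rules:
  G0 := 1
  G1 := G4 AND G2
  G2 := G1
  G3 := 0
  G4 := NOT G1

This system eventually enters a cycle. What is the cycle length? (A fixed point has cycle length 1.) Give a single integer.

Answer: 1

Derivation:
Step 0: 11111
Step 1: G0=1(const) G1=G4&G2=1&1=1 G2=G1=1 G3=0(const) G4=NOT G1=NOT 1=0 -> 11100
Step 2: G0=1(const) G1=G4&G2=0&1=0 G2=G1=1 G3=0(const) G4=NOT G1=NOT 1=0 -> 10100
Step 3: G0=1(const) G1=G4&G2=0&1=0 G2=G1=0 G3=0(const) G4=NOT G1=NOT 0=1 -> 10001
Step 4: G0=1(const) G1=G4&G2=1&0=0 G2=G1=0 G3=0(const) G4=NOT G1=NOT 0=1 -> 10001
State from step 4 equals state from step 3 -> cycle length 1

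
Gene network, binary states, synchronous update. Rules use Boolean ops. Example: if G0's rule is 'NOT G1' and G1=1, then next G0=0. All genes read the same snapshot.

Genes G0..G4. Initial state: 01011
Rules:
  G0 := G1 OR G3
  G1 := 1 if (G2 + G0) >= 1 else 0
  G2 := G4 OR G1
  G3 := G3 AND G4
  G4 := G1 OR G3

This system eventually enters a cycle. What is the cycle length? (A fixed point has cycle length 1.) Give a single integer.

Step 0: 01011
Step 1: G0=G1|G3=1|1=1 G1=(0+0>=1)=0 G2=G4|G1=1|1=1 G3=G3&G4=1&1=1 G4=G1|G3=1|1=1 -> 10111
Step 2: G0=G1|G3=0|1=1 G1=(1+1>=1)=1 G2=G4|G1=1|0=1 G3=G3&G4=1&1=1 G4=G1|G3=0|1=1 -> 11111
Step 3: G0=G1|G3=1|1=1 G1=(1+1>=1)=1 G2=G4|G1=1|1=1 G3=G3&G4=1&1=1 G4=G1|G3=1|1=1 -> 11111
State from step 3 equals state from step 2 -> cycle length 1

Answer: 1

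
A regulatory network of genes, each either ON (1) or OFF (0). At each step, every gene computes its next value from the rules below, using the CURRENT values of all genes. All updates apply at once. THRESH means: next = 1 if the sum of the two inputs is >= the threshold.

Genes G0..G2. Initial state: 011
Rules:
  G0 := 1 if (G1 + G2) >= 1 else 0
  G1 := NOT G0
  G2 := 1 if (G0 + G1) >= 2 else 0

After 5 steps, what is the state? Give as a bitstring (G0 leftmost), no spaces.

Step 1: G0=(1+1>=1)=1 G1=NOT G0=NOT 0=1 G2=(0+1>=2)=0 -> 110
Step 2: G0=(1+0>=1)=1 G1=NOT G0=NOT 1=0 G2=(1+1>=2)=1 -> 101
Step 3: G0=(0+1>=1)=1 G1=NOT G0=NOT 1=0 G2=(1+0>=2)=0 -> 100
Step 4: G0=(0+0>=1)=0 G1=NOT G0=NOT 1=0 G2=(1+0>=2)=0 -> 000
Step 5: G0=(0+0>=1)=0 G1=NOT G0=NOT 0=1 G2=(0+0>=2)=0 -> 010

010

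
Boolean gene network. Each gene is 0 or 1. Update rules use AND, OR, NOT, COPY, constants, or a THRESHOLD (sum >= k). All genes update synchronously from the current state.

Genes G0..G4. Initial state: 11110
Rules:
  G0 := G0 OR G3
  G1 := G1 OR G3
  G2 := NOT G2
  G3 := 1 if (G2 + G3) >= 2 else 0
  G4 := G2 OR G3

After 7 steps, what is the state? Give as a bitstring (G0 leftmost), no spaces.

Step 1: G0=G0|G3=1|1=1 G1=G1|G3=1|1=1 G2=NOT G2=NOT 1=0 G3=(1+1>=2)=1 G4=G2|G3=1|1=1 -> 11011
Step 2: G0=G0|G3=1|1=1 G1=G1|G3=1|1=1 G2=NOT G2=NOT 0=1 G3=(0+1>=2)=0 G4=G2|G3=0|1=1 -> 11101
Step 3: G0=G0|G3=1|0=1 G1=G1|G3=1|0=1 G2=NOT G2=NOT 1=0 G3=(1+0>=2)=0 G4=G2|G3=1|0=1 -> 11001
Step 4: G0=G0|G3=1|0=1 G1=G1|G3=1|0=1 G2=NOT G2=NOT 0=1 G3=(0+0>=2)=0 G4=G2|G3=0|0=0 -> 11100
Step 5: G0=G0|G3=1|0=1 G1=G1|G3=1|0=1 G2=NOT G2=NOT 1=0 G3=(1+0>=2)=0 G4=G2|G3=1|0=1 -> 11001
Step 6: G0=G0|G3=1|0=1 G1=G1|G3=1|0=1 G2=NOT G2=NOT 0=1 G3=(0+0>=2)=0 G4=G2|G3=0|0=0 -> 11100
Step 7: G0=G0|G3=1|0=1 G1=G1|G3=1|0=1 G2=NOT G2=NOT 1=0 G3=(1+0>=2)=0 G4=G2|G3=1|0=1 -> 11001

11001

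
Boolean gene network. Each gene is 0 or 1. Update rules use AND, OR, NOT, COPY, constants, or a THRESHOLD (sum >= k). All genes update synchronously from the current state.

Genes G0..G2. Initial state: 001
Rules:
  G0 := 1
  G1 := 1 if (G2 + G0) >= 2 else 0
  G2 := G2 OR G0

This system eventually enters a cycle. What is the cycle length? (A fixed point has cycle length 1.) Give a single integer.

Step 0: 001
Step 1: G0=1(const) G1=(1+0>=2)=0 G2=G2|G0=1|0=1 -> 101
Step 2: G0=1(const) G1=(1+1>=2)=1 G2=G2|G0=1|1=1 -> 111
Step 3: G0=1(const) G1=(1+1>=2)=1 G2=G2|G0=1|1=1 -> 111
State from step 3 equals state from step 2 -> cycle length 1

Answer: 1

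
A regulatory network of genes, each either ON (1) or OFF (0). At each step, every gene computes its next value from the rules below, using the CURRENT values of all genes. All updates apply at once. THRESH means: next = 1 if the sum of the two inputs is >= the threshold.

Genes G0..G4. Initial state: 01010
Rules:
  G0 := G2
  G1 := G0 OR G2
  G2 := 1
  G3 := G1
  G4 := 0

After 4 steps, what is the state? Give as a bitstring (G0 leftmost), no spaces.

Step 1: G0=G2=0 G1=G0|G2=0|0=0 G2=1(const) G3=G1=1 G4=0(const) -> 00110
Step 2: G0=G2=1 G1=G0|G2=0|1=1 G2=1(const) G3=G1=0 G4=0(const) -> 11100
Step 3: G0=G2=1 G1=G0|G2=1|1=1 G2=1(const) G3=G1=1 G4=0(const) -> 11110
Step 4: G0=G2=1 G1=G0|G2=1|1=1 G2=1(const) G3=G1=1 G4=0(const) -> 11110

11110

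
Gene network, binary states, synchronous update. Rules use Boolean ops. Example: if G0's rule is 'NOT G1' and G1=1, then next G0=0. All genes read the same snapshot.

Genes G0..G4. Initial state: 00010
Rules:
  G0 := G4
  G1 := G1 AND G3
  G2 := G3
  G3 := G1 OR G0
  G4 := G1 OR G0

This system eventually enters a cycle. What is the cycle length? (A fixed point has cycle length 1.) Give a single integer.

Step 0: 00010
Step 1: G0=G4=0 G1=G1&G3=0&1=0 G2=G3=1 G3=G1|G0=0|0=0 G4=G1|G0=0|0=0 -> 00100
Step 2: G0=G4=0 G1=G1&G3=0&0=0 G2=G3=0 G3=G1|G0=0|0=0 G4=G1|G0=0|0=0 -> 00000
Step 3: G0=G4=0 G1=G1&G3=0&0=0 G2=G3=0 G3=G1|G0=0|0=0 G4=G1|G0=0|0=0 -> 00000
State from step 3 equals state from step 2 -> cycle length 1

Answer: 1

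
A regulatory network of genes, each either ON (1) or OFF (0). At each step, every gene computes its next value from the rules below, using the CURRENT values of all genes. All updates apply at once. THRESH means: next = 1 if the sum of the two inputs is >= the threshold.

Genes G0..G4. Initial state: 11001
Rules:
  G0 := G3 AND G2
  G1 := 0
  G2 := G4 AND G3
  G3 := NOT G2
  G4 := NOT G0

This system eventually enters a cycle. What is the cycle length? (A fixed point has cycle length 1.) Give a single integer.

Step 0: 11001
Step 1: G0=G3&G2=0&0=0 G1=0(const) G2=G4&G3=1&0=0 G3=NOT G2=NOT 0=1 G4=NOT G0=NOT 1=0 -> 00010
Step 2: G0=G3&G2=1&0=0 G1=0(const) G2=G4&G3=0&1=0 G3=NOT G2=NOT 0=1 G4=NOT G0=NOT 0=1 -> 00011
Step 3: G0=G3&G2=1&0=0 G1=0(const) G2=G4&G3=1&1=1 G3=NOT G2=NOT 0=1 G4=NOT G0=NOT 0=1 -> 00111
Step 4: G0=G3&G2=1&1=1 G1=0(const) G2=G4&G3=1&1=1 G3=NOT G2=NOT 1=0 G4=NOT G0=NOT 0=1 -> 10101
Step 5: G0=G3&G2=0&1=0 G1=0(const) G2=G4&G3=1&0=0 G3=NOT G2=NOT 1=0 G4=NOT G0=NOT 1=0 -> 00000
Step 6: G0=G3&G2=0&0=0 G1=0(const) G2=G4&G3=0&0=0 G3=NOT G2=NOT 0=1 G4=NOT G0=NOT 0=1 -> 00011
State from step 6 equals state from step 2 -> cycle length 4

Answer: 4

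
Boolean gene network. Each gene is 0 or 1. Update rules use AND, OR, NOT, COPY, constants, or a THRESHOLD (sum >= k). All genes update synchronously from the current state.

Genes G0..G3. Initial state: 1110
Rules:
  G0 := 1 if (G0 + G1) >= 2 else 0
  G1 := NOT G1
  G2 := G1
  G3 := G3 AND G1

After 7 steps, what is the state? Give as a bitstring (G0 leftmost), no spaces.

Step 1: G0=(1+1>=2)=1 G1=NOT G1=NOT 1=0 G2=G1=1 G3=G3&G1=0&1=0 -> 1010
Step 2: G0=(1+0>=2)=0 G1=NOT G1=NOT 0=1 G2=G1=0 G3=G3&G1=0&0=0 -> 0100
Step 3: G0=(0+1>=2)=0 G1=NOT G1=NOT 1=0 G2=G1=1 G3=G3&G1=0&1=0 -> 0010
Step 4: G0=(0+0>=2)=0 G1=NOT G1=NOT 0=1 G2=G1=0 G3=G3&G1=0&0=0 -> 0100
Step 5: G0=(0+1>=2)=0 G1=NOT G1=NOT 1=0 G2=G1=1 G3=G3&G1=0&1=0 -> 0010
Step 6: G0=(0+0>=2)=0 G1=NOT G1=NOT 0=1 G2=G1=0 G3=G3&G1=0&0=0 -> 0100
Step 7: G0=(0+1>=2)=0 G1=NOT G1=NOT 1=0 G2=G1=1 G3=G3&G1=0&1=0 -> 0010

0010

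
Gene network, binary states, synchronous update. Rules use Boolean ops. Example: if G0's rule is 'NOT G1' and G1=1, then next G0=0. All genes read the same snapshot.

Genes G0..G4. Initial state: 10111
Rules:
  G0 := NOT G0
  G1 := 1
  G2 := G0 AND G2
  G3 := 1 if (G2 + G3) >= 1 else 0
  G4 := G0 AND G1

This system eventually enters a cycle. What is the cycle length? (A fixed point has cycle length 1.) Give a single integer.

Step 0: 10111
Step 1: G0=NOT G0=NOT 1=0 G1=1(const) G2=G0&G2=1&1=1 G3=(1+1>=1)=1 G4=G0&G1=1&0=0 -> 01110
Step 2: G0=NOT G0=NOT 0=1 G1=1(const) G2=G0&G2=0&1=0 G3=(1+1>=1)=1 G4=G0&G1=0&1=0 -> 11010
Step 3: G0=NOT G0=NOT 1=0 G1=1(const) G2=G0&G2=1&0=0 G3=(0+1>=1)=1 G4=G0&G1=1&1=1 -> 01011
Step 4: G0=NOT G0=NOT 0=1 G1=1(const) G2=G0&G2=0&0=0 G3=(0+1>=1)=1 G4=G0&G1=0&1=0 -> 11010
State from step 4 equals state from step 2 -> cycle length 2

Answer: 2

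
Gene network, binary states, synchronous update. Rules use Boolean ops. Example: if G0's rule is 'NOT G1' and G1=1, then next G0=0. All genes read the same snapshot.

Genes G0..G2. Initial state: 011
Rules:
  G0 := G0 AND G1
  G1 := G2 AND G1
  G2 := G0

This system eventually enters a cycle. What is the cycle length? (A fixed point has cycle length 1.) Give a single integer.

Answer: 1

Derivation:
Step 0: 011
Step 1: G0=G0&G1=0&1=0 G1=G2&G1=1&1=1 G2=G0=0 -> 010
Step 2: G0=G0&G1=0&1=0 G1=G2&G1=0&1=0 G2=G0=0 -> 000
Step 3: G0=G0&G1=0&0=0 G1=G2&G1=0&0=0 G2=G0=0 -> 000
State from step 3 equals state from step 2 -> cycle length 1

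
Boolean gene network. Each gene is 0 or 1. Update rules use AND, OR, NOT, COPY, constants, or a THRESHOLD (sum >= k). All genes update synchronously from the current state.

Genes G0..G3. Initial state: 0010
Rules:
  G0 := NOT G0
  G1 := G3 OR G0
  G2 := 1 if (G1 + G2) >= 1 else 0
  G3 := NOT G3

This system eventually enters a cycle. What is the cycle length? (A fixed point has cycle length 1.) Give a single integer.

Answer: 2

Derivation:
Step 0: 0010
Step 1: G0=NOT G0=NOT 0=1 G1=G3|G0=0|0=0 G2=(0+1>=1)=1 G3=NOT G3=NOT 0=1 -> 1011
Step 2: G0=NOT G0=NOT 1=0 G1=G3|G0=1|1=1 G2=(0+1>=1)=1 G3=NOT G3=NOT 1=0 -> 0110
Step 3: G0=NOT G0=NOT 0=1 G1=G3|G0=0|0=0 G2=(1+1>=1)=1 G3=NOT G3=NOT 0=1 -> 1011
State from step 3 equals state from step 1 -> cycle length 2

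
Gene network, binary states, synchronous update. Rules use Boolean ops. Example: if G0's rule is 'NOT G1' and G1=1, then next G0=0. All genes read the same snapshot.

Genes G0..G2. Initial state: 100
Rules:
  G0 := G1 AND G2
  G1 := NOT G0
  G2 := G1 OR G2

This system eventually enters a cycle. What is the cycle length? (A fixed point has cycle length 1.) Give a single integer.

Step 0: 100
Step 1: G0=G1&G2=0&0=0 G1=NOT G0=NOT 1=0 G2=G1|G2=0|0=0 -> 000
Step 2: G0=G1&G2=0&0=0 G1=NOT G0=NOT 0=1 G2=G1|G2=0|0=0 -> 010
Step 3: G0=G1&G2=1&0=0 G1=NOT G0=NOT 0=1 G2=G1|G2=1|0=1 -> 011
Step 4: G0=G1&G2=1&1=1 G1=NOT G0=NOT 0=1 G2=G1|G2=1|1=1 -> 111
Step 5: G0=G1&G2=1&1=1 G1=NOT G0=NOT 1=0 G2=G1|G2=1|1=1 -> 101
Step 6: G0=G1&G2=0&1=0 G1=NOT G0=NOT 1=0 G2=G1|G2=0|1=1 -> 001
Step 7: G0=G1&G2=0&1=0 G1=NOT G0=NOT 0=1 G2=G1|G2=0|1=1 -> 011
State from step 7 equals state from step 3 -> cycle length 4

Answer: 4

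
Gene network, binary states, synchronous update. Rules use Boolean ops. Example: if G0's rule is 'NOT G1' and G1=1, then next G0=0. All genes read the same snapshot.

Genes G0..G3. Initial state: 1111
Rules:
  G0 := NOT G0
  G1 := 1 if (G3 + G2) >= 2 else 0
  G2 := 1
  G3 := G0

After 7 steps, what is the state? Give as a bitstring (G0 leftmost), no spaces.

Step 1: G0=NOT G0=NOT 1=0 G1=(1+1>=2)=1 G2=1(const) G3=G0=1 -> 0111
Step 2: G0=NOT G0=NOT 0=1 G1=(1+1>=2)=1 G2=1(const) G3=G0=0 -> 1110
Step 3: G0=NOT G0=NOT 1=0 G1=(0+1>=2)=0 G2=1(const) G3=G0=1 -> 0011
Step 4: G0=NOT G0=NOT 0=1 G1=(1+1>=2)=1 G2=1(const) G3=G0=0 -> 1110
Step 5: G0=NOT G0=NOT 1=0 G1=(0+1>=2)=0 G2=1(const) G3=G0=1 -> 0011
Step 6: G0=NOT G0=NOT 0=1 G1=(1+1>=2)=1 G2=1(const) G3=G0=0 -> 1110
Step 7: G0=NOT G0=NOT 1=0 G1=(0+1>=2)=0 G2=1(const) G3=G0=1 -> 0011

0011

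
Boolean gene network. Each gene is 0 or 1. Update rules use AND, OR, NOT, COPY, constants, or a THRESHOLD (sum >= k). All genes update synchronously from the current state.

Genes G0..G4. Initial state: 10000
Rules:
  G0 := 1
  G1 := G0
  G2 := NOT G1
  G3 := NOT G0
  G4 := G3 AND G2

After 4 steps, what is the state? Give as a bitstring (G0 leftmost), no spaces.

Step 1: G0=1(const) G1=G0=1 G2=NOT G1=NOT 0=1 G3=NOT G0=NOT 1=0 G4=G3&G2=0&0=0 -> 11100
Step 2: G0=1(const) G1=G0=1 G2=NOT G1=NOT 1=0 G3=NOT G0=NOT 1=0 G4=G3&G2=0&1=0 -> 11000
Step 3: G0=1(const) G1=G0=1 G2=NOT G1=NOT 1=0 G3=NOT G0=NOT 1=0 G4=G3&G2=0&0=0 -> 11000
Step 4: G0=1(const) G1=G0=1 G2=NOT G1=NOT 1=0 G3=NOT G0=NOT 1=0 G4=G3&G2=0&0=0 -> 11000

11000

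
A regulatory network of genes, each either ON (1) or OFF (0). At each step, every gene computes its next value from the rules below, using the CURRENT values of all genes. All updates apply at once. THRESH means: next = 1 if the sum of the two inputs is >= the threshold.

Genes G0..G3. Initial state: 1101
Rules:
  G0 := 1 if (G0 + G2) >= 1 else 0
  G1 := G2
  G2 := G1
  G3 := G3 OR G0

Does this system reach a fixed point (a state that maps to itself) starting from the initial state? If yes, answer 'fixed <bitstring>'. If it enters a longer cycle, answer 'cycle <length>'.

Answer: cycle 2

Derivation:
Step 0: 1101
Step 1: G0=(1+0>=1)=1 G1=G2=0 G2=G1=1 G3=G3|G0=1|1=1 -> 1011
Step 2: G0=(1+1>=1)=1 G1=G2=1 G2=G1=0 G3=G3|G0=1|1=1 -> 1101
Cycle of length 2 starting at step 0 -> no fixed point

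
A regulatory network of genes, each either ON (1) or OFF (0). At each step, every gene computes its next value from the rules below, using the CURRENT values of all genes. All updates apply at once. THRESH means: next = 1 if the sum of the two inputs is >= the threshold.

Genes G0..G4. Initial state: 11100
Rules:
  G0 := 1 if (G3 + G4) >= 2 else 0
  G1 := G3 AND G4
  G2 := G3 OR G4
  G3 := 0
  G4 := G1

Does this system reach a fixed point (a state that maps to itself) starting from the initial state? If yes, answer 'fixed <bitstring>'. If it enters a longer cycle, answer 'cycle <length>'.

Step 0: 11100
Step 1: G0=(0+0>=2)=0 G1=G3&G4=0&0=0 G2=G3|G4=0|0=0 G3=0(const) G4=G1=1 -> 00001
Step 2: G0=(0+1>=2)=0 G1=G3&G4=0&1=0 G2=G3|G4=0|1=1 G3=0(const) G4=G1=0 -> 00100
Step 3: G0=(0+0>=2)=0 G1=G3&G4=0&0=0 G2=G3|G4=0|0=0 G3=0(const) G4=G1=0 -> 00000
Step 4: G0=(0+0>=2)=0 G1=G3&G4=0&0=0 G2=G3|G4=0|0=0 G3=0(const) G4=G1=0 -> 00000
Fixed point reached at step 3: 00000

Answer: fixed 00000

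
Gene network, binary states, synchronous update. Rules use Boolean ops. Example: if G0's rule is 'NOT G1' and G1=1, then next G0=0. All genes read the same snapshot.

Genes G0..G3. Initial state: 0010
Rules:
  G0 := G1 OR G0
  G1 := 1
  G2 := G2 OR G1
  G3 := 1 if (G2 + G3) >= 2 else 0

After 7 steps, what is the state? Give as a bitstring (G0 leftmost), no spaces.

Step 1: G0=G1|G0=0|0=0 G1=1(const) G2=G2|G1=1|0=1 G3=(1+0>=2)=0 -> 0110
Step 2: G0=G1|G0=1|0=1 G1=1(const) G2=G2|G1=1|1=1 G3=(1+0>=2)=0 -> 1110
Step 3: G0=G1|G0=1|1=1 G1=1(const) G2=G2|G1=1|1=1 G3=(1+0>=2)=0 -> 1110
Step 4: G0=G1|G0=1|1=1 G1=1(const) G2=G2|G1=1|1=1 G3=(1+0>=2)=0 -> 1110
Step 5: G0=G1|G0=1|1=1 G1=1(const) G2=G2|G1=1|1=1 G3=(1+0>=2)=0 -> 1110
Step 6: G0=G1|G0=1|1=1 G1=1(const) G2=G2|G1=1|1=1 G3=(1+0>=2)=0 -> 1110
Step 7: G0=G1|G0=1|1=1 G1=1(const) G2=G2|G1=1|1=1 G3=(1+0>=2)=0 -> 1110

1110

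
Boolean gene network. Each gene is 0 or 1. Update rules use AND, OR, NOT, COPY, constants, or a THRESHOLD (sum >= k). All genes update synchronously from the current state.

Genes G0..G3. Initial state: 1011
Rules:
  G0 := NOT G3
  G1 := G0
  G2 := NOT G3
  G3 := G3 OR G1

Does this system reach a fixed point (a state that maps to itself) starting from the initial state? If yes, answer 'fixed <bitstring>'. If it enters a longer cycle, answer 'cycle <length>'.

Step 0: 1011
Step 1: G0=NOT G3=NOT 1=0 G1=G0=1 G2=NOT G3=NOT 1=0 G3=G3|G1=1|0=1 -> 0101
Step 2: G0=NOT G3=NOT 1=0 G1=G0=0 G2=NOT G3=NOT 1=0 G3=G3|G1=1|1=1 -> 0001
Step 3: G0=NOT G3=NOT 1=0 G1=G0=0 G2=NOT G3=NOT 1=0 G3=G3|G1=1|0=1 -> 0001
Fixed point reached at step 2: 0001

Answer: fixed 0001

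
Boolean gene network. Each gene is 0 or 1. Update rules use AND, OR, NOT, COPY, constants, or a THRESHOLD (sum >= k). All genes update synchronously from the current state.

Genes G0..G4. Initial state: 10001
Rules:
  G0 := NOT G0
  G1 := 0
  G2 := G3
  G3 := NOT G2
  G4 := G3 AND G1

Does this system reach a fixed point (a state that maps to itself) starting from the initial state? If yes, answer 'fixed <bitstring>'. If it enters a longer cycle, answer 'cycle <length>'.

Answer: cycle 4

Derivation:
Step 0: 10001
Step 1: G0=NOT G0=NOT 1=0 G1=0(const) G2=G3=0 G3=NOT G2=NOT 0=1 G4=G3&G1=0&0=0 -> 00010
Step 2: G0=NOT G0=NOT 0=1 G1=0(const) G2=G3=1 G3=NOT G2=NOT 0=1 G4=G3&G1=1&0=0 -> 10110
Step 3: G0=NOT G0=NOT 1=0 G1=0(const) G2=G3=1 G3=NOT G2=NOT 1=0 G4=G3&G1=1&0=0 -> 00100
Step 4: G0=NOT G0=NOT 0=1 G1=0(const) G2=G3=0 G3=NOT G2=NOT 1=0 G4=G3&G1=0&0=0 -> 10000
Step 5: G0=NOT G0=NOT 1=0 G1=0(const) G2=G3=0 G3=NOT G2=NOT 0=1 G4=G3&G1=0&0=0 -> 00010
Cycle of length 4 starting at step 1 -> no fixed point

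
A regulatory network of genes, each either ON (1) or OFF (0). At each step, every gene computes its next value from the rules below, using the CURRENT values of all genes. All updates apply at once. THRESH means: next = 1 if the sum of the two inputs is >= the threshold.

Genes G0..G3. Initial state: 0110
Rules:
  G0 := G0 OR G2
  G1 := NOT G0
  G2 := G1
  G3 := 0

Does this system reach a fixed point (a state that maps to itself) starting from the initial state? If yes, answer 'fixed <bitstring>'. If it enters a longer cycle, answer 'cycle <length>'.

Step 0: 0110
Step 1: G0=G0|G2=0|1=1 G1=NOT G0=NOT 0=1 G2=G1=1 G3=0(const) -> 1110
Step 2: G0=G0|G2=1|1=1 G1=NOT G0=NOT 1=0 G2=G1=1 G3=0(const) -> 1010
Step 3: G0=G0|G2=1|1=1 G1=NOT G0=NOT 1=0 G2=G1=0 G3=0(const) -> 1000
Step 4: G0=G0|G2=1|0=1 G1=NOT G0=NOT 1=0 G2=G1=0 G3=0(const) -> 1000
Fixed point reached at step 3: 1000

Answer: fixed 1000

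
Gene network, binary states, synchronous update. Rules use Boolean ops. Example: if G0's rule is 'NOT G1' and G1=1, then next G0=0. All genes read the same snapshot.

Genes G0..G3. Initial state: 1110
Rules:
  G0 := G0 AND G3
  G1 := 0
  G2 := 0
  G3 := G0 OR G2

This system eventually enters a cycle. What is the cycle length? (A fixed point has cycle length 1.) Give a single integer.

Answer: 1

Derivation:
Step 0: 1110
Step 1: G0=G0&G3=1&0=0 G1=0(const) G2=0(const) G3=G0|G2=1|1=1 -> 0001
Step 2: G0=G0&G3=0&1=0 G1=0(const) G2=0(const) G3=G0|G2=0|0=0 -> 0000
Step 3: G0=G0&G3=0&0=0 G1=0(const) G2=0(const) G3=G0|G2=0|0=0 -> 0000
State from step 3 equals state from step 2 -> cycle length 1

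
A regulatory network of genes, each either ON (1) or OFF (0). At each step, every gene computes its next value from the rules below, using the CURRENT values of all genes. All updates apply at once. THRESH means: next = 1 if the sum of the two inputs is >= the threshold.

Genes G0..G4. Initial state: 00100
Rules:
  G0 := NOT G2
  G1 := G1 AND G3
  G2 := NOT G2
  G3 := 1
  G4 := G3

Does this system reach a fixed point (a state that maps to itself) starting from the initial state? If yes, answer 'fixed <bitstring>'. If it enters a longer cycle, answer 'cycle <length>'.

Answer: cycle 2

Derivation:
Step 0: 00100
Step 1: G0=NOT G2=NOT 1=0 G1=G1&G3=0&0=0 G2=NOT G2=NOT 1=0 G3=1(const) G4=G3=0 -> 00010
Step 2: G0=NOT G2=NOT 0=1 G1=G1&G3=0&1=0 G2=NOT G2=NOT 0=1 G3=1(const) G4=G3=1 -> 10111
Step 3: G0=NOT G2=NOT 1=0 G1=G1&G3=0&1=0 G2=NOT G2=NOT 1=0 G3=1(const) G4=G3=1 -> 00011
Step 4: G0=NOT G2=NOT 0=1 G1=G1&G3=0&1=0 G2=NOT G2=NOT 0=1 G3=1(const) G4=G3=1 -> 10111
Cycle of length 2 starting at step 2 -> no fixed point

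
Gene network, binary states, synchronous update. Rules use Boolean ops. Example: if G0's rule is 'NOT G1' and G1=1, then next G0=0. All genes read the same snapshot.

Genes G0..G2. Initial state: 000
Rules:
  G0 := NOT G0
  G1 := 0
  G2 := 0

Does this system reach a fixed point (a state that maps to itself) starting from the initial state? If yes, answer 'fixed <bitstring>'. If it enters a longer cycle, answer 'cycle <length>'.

Answer: cycle 2

Derivation:
Step 0: 000
Step 1: G0=NOT G0=NOT 0=1 G1=0(const) G2=0(const) -> 100
Step 2: G0=NOT G0=NOT 1=0 G1=0(const) G2=0(const) -> 000
Cycle of length 2 starting at step 0 -> no fixed point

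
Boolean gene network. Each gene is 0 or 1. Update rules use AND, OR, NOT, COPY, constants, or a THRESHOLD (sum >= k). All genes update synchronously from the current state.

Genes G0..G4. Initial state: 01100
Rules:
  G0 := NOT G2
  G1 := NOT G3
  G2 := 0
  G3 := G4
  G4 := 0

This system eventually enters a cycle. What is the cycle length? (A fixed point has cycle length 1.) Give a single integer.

Answer: 1

Derivation:
Step 0: 01100
Step 1: G0=NOT G2=NOT 1=0 G1=NOT G3=NOT 0=1 G2=0(const) G3=G4=0 G4=0(const) -> 01000
Step 2: G0=NOT G2=NOT 0=1 G1=NOT G3=NOT 0=1 G2=0(const) G3=G4=0 G4=0(const) -> 11000
Step 3: G0=NOT G2=NOT 0=1 G1=NOT G3=NOT 0=1 G2=0(const) G3=G4=0 G4=0(const) -> 11000
State from step 3 equals state from step 2 -> cycle length 1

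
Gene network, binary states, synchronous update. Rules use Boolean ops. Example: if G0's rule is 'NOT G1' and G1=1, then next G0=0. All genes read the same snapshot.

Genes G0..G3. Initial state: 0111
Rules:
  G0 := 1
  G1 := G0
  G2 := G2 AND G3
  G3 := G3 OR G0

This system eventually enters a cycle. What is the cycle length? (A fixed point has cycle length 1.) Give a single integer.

Step 0: 0111
Step 1: G0=1(const) G1=G0=0 G2=G2&G3=1&1=1 G3=G3|G0=1|0=1 -> 1011
Step 2: G0=1(const) G1=G0=1 G2=G2&G3=1&1=1 G3=G3|G0=1|1=1 -> 1111
Step 3: G0=1(const) G1=G0=1 G2=G2&G3=1&1=1 G3=G3|G0=1|1=1 -> 1111
State from step 3 equals state from step 2 -> cycle length 1

Answer: 1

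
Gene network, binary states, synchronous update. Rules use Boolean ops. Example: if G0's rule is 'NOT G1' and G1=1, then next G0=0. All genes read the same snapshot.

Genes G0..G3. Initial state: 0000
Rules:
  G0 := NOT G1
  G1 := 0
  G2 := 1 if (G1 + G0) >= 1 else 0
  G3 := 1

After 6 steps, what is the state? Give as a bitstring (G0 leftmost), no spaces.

Step 1: G0=NOT G1=NOT 0=1 G1=0(const) G2=(0+0>=1)=0 G3=1(const) -> 1001
Step 2: G0=NOT G1=NOT 0=1 G1=0(const) G2=(0+1>=1)=1 G3=1(const) -> 1011
Step 3: G0=NOT G1=NOT 0=1 G1=0(const) G2=(0+1>=1)=1 G3=1(const) -> 1011
Step 4: G0=NOT G1=NOT 0=1 G1=0(const) G2=(0+1>=1)=1 G3=1(const) -> 1011
Step 5: G0=NOT G1=NOT 0=1 G1=0(const) G2=(0+1>=1)=1 G3=1(const) -> 1011
Step 6: G0=NOT G1=NOT 0=1 G1=0(const) G2=(0+1>=1)=1 G3=1(const) -> 1011

1011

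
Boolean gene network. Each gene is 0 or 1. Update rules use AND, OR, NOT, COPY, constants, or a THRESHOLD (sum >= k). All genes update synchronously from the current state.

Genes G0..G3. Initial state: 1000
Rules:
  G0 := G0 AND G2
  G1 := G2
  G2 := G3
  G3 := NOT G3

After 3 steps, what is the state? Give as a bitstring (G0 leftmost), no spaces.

Step 1: G0=G0&G2=1&0=0 G1=G2=0 G2=G3=0 G3=NOT G3=NOT 0=1 -> 0001
Step 2: G0=G0&G2=0&0=0 G1=G2=0 G2=G3=1 G3=NOT G3=NOT 1=0 -> 0010
Step 3: G0=G0&G2=0&1=0 G1=G2=1 G2=G3=0 G3=NOT G3=NOT 0=1 -> 0101

0101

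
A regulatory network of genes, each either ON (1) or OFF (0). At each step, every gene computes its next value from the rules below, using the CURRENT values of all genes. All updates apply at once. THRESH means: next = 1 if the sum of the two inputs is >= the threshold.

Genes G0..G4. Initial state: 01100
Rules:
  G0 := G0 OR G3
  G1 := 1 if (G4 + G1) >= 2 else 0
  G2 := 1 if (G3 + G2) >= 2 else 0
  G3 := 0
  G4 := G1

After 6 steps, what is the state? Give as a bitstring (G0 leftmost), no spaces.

Step 1: G0=G0|G3=0|0=0 G1=(0+1>=2)=0 G2=(0+1>=2)=0 G3=0(const) G4=G1=1 -> 00001
Step 2: G0=G0|G3=0|0=0 G1=(1+0>=2)=0 G2=(0+0>=2)=0 G3=0(const) G4=G1=0 -> 00000
Step 3: G0=G0|G3=0|0=0 G1=(0+0>=2)=0 G2=(0+0>=2)=0 G3=0(const) G4=G1=0 -> 00000
Step 4: G0=G0|G3=0|0=0 G1=(0+0>=2)=0 G2=(0+0>=2)=0 G3=0(const) G4=G1=0 -> 00000
Step 5: G0=G0|G3=0|0=0 G1=(0+0>=2)=0 G2=(0+0>=2)=0 G3=0(const) G4=G1=0 -> 00000
Step 6: G0=G0|G3=0|0=0 G1=(0+0>=2)=0 G2=(0+0>=2)=0 G3=0(const) G4=G1=0 -> 00000

00000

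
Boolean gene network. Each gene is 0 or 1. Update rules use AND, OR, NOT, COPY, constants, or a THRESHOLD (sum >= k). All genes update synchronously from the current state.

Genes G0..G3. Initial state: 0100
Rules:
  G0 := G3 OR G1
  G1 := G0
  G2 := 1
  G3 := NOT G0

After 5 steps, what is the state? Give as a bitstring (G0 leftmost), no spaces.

Step 1: G0=G3|G1=0|1=1 G1=G0=0 G2=1(const) G3=NOT G0=NOT 0=1 -> 1011
Step 2: G0=G3|G1=1|0=1 G1=G0=1 G2=1(const) G3=NOT G0=NOT 1=0 -> 1110
Step 3: G0=G3|G1=0|1=1 G1=G0=1 G2=1(const) G3=NOT G0=NOT 1=0 -> 1110
Step 4: G0=G3|G1=0|1=1 G1=G0=1 G2=1(const) G3=NOT G0=NOT 1=0 -> 1110
Step 5: G0=G3|G1=0|1=1 G1=G0=1 G2=1(const) G3=NOT G0=NOT 1=0 -> 1110

1110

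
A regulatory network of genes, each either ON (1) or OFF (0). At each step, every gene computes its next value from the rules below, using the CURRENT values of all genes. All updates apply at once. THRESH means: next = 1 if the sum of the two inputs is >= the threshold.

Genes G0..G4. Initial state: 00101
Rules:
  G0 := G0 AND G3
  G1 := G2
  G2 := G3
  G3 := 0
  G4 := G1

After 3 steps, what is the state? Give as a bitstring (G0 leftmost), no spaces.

Step 1: G0=G0&G3=0&0=0 G1=G2=1 G2=G3=0 G3=0(const) G4=G1=0 -> 01000
Step 2: G0=G0&G3=0&0=0 G1=G2=0 G2=G3=0 G3=0(const) G4=G1=1 -> 00001
Step 3: G0=G0&G3=0&0=0 G1=G2=0 G2=G3=0 G3=0(const) G4=G1=0 -> 00000

00000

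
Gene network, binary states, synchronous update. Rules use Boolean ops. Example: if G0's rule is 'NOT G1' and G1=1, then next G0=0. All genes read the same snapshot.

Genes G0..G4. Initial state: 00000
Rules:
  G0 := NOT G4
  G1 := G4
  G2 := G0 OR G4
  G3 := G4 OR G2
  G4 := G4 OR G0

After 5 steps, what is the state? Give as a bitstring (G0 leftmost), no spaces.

Step 1: G0=NOT G4=NOT 0=1 G1=G4=0 G2=G0|G4=0|0=0 G3=G4|G2=0|0=0 G4=G4|G0=0|0=0 -> 10000
Step 2: G0=NOT G4=NOT 0=1 G1=G4=0 G2=G0|G4=1|0=1 G3=G4|G2=0|0=0 G4=G4|G0=0|1=1 -> 10101
Step 3: G0=NOT G4=NOT 1=0 G1=G4=1 G2=G0|G4=1|1=1 G3=G4|G2=1|1=1 G4=G4|G0=1|1=1 -> 01111
Step 4: G0=NOT G4=NOT 1=0 G1=G4=1 G2=G0|G4=0|1=1 G3=G4|G2=1|1=1 G4=G4|G0=1|0=1 -> 01111
Step 5: G0=NOT G4=NOT 1=0 G1=G4=1 G2=G0|G4=0|1=1 G3=G4|G2=1|1=1 G4=G4|G0=1|0=1 -> 01111

01111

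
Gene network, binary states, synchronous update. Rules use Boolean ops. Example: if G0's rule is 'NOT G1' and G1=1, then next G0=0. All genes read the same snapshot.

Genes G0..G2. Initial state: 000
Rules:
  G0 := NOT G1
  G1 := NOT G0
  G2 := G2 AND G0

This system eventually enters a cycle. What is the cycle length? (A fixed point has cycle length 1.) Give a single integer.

Answer: 2

Derivation:
Step 0: 000
Step 1: G0=NOT G1=NOT 0=1 G1=NOT G0=NOT 0=1 G2=G2&G0=0&0=0 -> 110
Step 2: G0=NOT G1=NOT 1=0 G1=NOT G0=NOT 1=0 G2=G2&G0=0&1=0 -> 000
State from step 2 equals state from step 0 -> cycle length 2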